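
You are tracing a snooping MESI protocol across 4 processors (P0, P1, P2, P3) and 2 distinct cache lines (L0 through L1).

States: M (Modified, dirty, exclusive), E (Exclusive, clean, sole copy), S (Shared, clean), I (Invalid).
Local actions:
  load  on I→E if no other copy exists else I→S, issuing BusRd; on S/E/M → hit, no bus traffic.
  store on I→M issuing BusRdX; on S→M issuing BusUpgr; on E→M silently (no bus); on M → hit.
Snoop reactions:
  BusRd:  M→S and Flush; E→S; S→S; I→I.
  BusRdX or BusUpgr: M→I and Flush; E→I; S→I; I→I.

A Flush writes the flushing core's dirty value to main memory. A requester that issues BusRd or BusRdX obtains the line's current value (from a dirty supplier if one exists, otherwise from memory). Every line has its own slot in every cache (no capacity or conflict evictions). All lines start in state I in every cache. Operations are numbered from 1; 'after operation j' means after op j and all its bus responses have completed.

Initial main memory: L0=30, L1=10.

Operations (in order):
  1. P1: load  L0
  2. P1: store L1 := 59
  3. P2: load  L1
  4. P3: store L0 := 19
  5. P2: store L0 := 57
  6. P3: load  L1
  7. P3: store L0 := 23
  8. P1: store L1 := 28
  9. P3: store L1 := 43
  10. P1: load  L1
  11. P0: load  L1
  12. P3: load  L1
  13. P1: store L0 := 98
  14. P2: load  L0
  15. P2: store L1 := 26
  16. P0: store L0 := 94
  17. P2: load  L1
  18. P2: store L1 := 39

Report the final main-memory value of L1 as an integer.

memory[L1] = 43

  op1 P1: load  L0 → I/E/I/I on L0; bus BusRd; mem=30
  op2 P1: store L1 := 59 → I/M/I/I on L1; bus BusRdX; mem=10
  op3 P2: load  L1 → I/S/S/I on L1; bus BusRd Flush; mem=59
  op4 P3: store L0 := 19 → I/I/I/M on L0; bus BusRdX; mem=30
  op5 P2: store L0 := 57 → I/I/M/I on L0; bus BusRdX Flush; mem=19
  op6 P3: load  L1 → I/S/S/S on L1; bus BusRd; mem=59
  op7 P3: store L0 := 23 → I/I/I/M on L0; bus BusRdX Flush; mem=57
  op8 P1: store L1 := 28 → I/M/I/I on L1; bus BusUpgr; mem=59
  op9 P3: store L1 := 43 → I/I/I/M on L1; bus BusRdX Flush; mem=28
  op10 P1: load  L1 → I/S/I/S on L1; bus BusRd Flush; mem=43
  op11 P0: load  L1 → S/S/I/S on L1; bus BusRd; mem=43
  op12 P3: load  L1 → S/S/I/S on L1; bus (none); mem=43
  op13 P1: store L0 := 98 → I/M/I/I on L0; bus BusRdX Flush; mem=23
  op14 P2: load  L0 → I/S/S/I on L0; bus BusRd Flush; mem=98
  op15 P2: store L1 := 26 → I/I/M/I on L1; bus BusRdX; mem=43
  op16 P0: store L0 := 94 → M/I/I/I on L0; bus BusRdX; mem=98
  op17 P2: load  L1 → I/I/M/I on L1; bus (none); mem=43
  op18 P2: store L1 := 39 → I/I/M/I on L1; bus (none); mem=43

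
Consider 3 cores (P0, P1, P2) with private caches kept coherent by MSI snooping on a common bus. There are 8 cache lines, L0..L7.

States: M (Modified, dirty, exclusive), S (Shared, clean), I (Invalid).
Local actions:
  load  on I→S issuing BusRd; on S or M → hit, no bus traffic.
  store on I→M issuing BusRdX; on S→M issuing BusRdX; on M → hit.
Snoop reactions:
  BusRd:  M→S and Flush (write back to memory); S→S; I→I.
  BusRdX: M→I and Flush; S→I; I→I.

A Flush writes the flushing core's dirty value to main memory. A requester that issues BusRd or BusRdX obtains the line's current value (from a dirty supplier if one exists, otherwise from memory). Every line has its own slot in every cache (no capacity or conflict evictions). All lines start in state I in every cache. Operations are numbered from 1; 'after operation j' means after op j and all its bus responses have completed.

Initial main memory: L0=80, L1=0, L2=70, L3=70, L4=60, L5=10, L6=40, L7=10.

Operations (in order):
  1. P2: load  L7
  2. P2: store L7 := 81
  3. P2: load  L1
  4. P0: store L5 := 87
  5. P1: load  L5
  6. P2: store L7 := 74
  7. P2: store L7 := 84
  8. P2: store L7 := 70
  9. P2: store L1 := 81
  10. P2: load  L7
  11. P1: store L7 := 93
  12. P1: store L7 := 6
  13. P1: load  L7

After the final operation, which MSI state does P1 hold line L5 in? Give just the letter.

state = S

step 1: P2: load  L7  ⟶  IIS  (L7)  txn=BusRd  M[L7]=10
step 2: P2: store L7 := 81  ⟶  IIM  (L7)  txn=BusRdX  M[L7]=10
step 3: P2: load  L1  ⟶  IIS  (L1)  txn=BusRd  M[L1]=0
step 4: P0: store L5 := 87  ⟶  MII  (L5)  txn=BusRdX  M[L5]=10
step 5: P1: load  L5  ⟶  SSI  (L5)  txn=BusRd+Flush  M[L5]=87
step 6: P2: store L7 := 74  ⟶  IIM  (L7)  txn=∅  M[L7]=10
step 7: P2: store L7 := 84  ⟶  IIM  (L7)  txn=∅  M[L7]=10
step 8: P2: store L7 := 70  ⟶  IIM  (L7)  txn=∅  M[L7]=10
step 9: P2: store L1 := 81  ⟶  IIM  (L1)  txn=BusRdX  M[L1]=0
step 10: P2: load  L7  ⟶  IIM  (L7)  txn=∅  M[L7]=10
step 11: P1: store L7 := 93  ⟶  IMI  (L7)  txn=BusRdX+Flush  M[L7]=70
step 12: P1: store L7 := 6  ⟶  IMI  (L7)  txn=∅  M[L7]=70
step 13: P1: load  L7  ⟶  IMI  (L7)  txn=∅  M[L7]=70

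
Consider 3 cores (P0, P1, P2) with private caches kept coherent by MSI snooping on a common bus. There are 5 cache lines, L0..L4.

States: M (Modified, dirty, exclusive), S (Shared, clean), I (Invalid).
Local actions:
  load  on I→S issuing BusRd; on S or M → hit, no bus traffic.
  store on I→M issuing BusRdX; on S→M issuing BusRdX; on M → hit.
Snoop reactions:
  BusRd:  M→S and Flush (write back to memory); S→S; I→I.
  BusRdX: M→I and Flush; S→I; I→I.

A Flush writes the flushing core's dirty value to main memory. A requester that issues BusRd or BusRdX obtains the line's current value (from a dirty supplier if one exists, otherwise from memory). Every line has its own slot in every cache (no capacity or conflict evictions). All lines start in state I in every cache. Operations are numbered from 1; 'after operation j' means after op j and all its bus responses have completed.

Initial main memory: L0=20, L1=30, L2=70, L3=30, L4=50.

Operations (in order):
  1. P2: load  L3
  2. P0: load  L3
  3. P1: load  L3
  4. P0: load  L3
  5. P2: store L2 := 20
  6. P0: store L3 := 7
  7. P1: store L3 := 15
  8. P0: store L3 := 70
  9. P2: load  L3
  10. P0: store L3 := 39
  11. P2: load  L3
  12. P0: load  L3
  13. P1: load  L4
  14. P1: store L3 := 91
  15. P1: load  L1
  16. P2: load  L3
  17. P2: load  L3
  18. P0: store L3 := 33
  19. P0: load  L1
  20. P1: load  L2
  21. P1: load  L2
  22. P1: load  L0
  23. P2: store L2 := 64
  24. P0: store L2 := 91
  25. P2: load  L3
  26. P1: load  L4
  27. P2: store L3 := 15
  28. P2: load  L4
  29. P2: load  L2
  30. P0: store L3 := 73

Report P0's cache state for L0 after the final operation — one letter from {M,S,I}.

state = I

  op1 P2: load  L3 → I/I/S on L3; bus BusRd; mem=30
  op2 P0: load  L3 → S/I/S on L3; bus BusRd; mem=30
  op3 P1: load  L3 → S/S/S on L3; bus BusRd; mem=30
  op4 P0: load  L3 → S/S/S on L3; bus (none); mem=30
  op5 P2: store L2 := 20 → I/I/M on L2; bus BusRdX; mem=70
  op6 P0: store L3 := 7 → M/I/I on L3; bus BusRdX; mem=30
  op7 P1: store L3 := 15 → I/M/I on L3; bus BusRdX Flush; mem=7
  op8 P0: store L3 := 70 → M/I/I on L3; bus BusRdX Flush; mem=15
  op9 P2: load  L3 → S/I/S on L3; bus BusRd Flush; mem=70
  op10 P0: store L3 := 39 → M/I/I on L3; bus BusRdX; mem=70
  op11 P2: load  L3 → S/I/S on L3; bus BusRd Flush; mem=39
  op12 P0: load  L3 → S/I/S on L3; bus (none); mem=39
  op13 P1: load  L4 → I/S/I on L4; bus BusRd; mem=50
  op14 P1: store L3 := 91 → I/M/I on L3; bus BusRdX; mem=39
  op15 P1: load  L1 → I/S/I on L1; bus BusRd; mem=30
  op16 P2: load  L3 → I/S/S on L3; bus BusRd Flush; mem=91
  op17 P2: load  L3 → I/S/S on L3; bus (none); mem=91
  op18 P0: store L3 := 33 → M/I/I on L3; bus BusRdX; mem=91
  op19 P0: load  L1 → S/S/I on L1; bus BusRd; mem=30
  op20 P1: load  L2 → I/S/S on L2; bus BusRd Flush; mem=20
  op21 P1: load  L2 → I/S/S on L2; bus (none); mem=20
  op22 P1: load  L0 → I/S/I on L0; bus BusRd; mem=20
  op23 P2: store L2 := 64 → I/I/M on L2; bus BusRdX; mem=20
  op24 P0: store L2 := 91 → M/I/I on L2; bus BusRdX Flush; mem=64
  op25 P2: load  L3 → S/I/S on L3; bus BusRd Flush; mem=33
  op26 P1: load  L4 → I/S/I on L4; bus (none); mem=50
  op27 P2: store L3 := 15 → I/I/M on L3; bus BusRdX; mem=33
  op28 P2: load  L4 → I/S/S on L4; bus BusRd; mem=50
  op29 P2: load  L2 → S/I/S on L2; bus BusRd Flush; mem=91
  op30 P0: store L3 := 73 → M/I/I on L3; bus BusRdX Flush; mem=15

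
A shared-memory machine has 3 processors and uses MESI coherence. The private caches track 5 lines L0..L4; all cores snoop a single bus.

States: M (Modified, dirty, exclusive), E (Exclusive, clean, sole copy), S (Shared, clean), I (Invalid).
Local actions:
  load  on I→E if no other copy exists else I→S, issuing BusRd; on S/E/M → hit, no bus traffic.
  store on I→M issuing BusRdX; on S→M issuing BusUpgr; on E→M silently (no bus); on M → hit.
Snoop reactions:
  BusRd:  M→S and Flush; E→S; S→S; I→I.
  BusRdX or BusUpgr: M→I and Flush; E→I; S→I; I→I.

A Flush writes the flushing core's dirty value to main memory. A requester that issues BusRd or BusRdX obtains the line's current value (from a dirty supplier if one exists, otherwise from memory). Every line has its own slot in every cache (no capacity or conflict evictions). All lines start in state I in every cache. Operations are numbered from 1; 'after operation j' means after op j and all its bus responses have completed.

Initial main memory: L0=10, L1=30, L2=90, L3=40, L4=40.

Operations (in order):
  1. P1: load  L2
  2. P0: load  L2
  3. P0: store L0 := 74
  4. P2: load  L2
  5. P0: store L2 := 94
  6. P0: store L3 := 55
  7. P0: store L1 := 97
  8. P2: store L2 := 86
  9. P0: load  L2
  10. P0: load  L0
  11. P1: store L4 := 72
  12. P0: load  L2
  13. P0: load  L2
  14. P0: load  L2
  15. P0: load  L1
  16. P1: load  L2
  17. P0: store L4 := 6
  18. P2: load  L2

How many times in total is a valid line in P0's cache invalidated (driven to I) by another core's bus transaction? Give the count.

[1] P1: load  L2 | P0:I, P1:E(90), P2:I | bus: BusRd
[2] P0: load  L2 | P0:S(90), P1:S(90), P2:I | bus: BusRd
[3] P0: store L0 := 74 | P0:M(74), P1:I, P2:I | bus: BusRdX
[4] P2: load  L2 | P0:S(90), P1:S(90), P2:S(90) | bus: BusRd
[5] P0: store L2 := 94 | P0:M(94), P1:I, P2:I | bus: BusUpgr
[6] P0: store L3 := 55 | P0:M(55), P1:I, P2:I | bus: BusRdX
[7] P0: store L1 := 97 | P0:M(97), P1:I, P2:I | bus: BusRdX
[8] P2: store L2 := 86 | P0:I, P1:I, P2:M(86) | bus: BusRdX,Flush
[9] P0: load  L2 | P0:S(86), P1:I, P2:S(86) | bus: BusRd,Flush
[10] P0: load  L0 | P0:M(74), P1:I, P2:I | bus: none
[11] P1: store L4 := 72 | P0:I, P1:M(72), P2:I | bus: BusRdX
[12] P0: load  L2 | P0:S(86), P1:I, P2:S(86) | bus: none
[13] P0: load  L2 | P0:S(86), P1:I, P2:S(86) | bus: none
[14] P0: load  L2 | P0:S(86), P1:I, P2:S(86) | bus: none
[15] P0: load  L1 | P0:M(97), P1:I, P2:I | bus: none
[16] P1: load  L2 | P0:S(86), P1:S(86), P2:S(86) | bus: BusRd
[17] P0: store L4 := 6 | P0:M(6), P1:I, P2:I | bus: BusRdX,Flush
[18] P2: load  L2 | P0:S(86), P1:S(86), P2:S(86) | bus: none

invalidations = 1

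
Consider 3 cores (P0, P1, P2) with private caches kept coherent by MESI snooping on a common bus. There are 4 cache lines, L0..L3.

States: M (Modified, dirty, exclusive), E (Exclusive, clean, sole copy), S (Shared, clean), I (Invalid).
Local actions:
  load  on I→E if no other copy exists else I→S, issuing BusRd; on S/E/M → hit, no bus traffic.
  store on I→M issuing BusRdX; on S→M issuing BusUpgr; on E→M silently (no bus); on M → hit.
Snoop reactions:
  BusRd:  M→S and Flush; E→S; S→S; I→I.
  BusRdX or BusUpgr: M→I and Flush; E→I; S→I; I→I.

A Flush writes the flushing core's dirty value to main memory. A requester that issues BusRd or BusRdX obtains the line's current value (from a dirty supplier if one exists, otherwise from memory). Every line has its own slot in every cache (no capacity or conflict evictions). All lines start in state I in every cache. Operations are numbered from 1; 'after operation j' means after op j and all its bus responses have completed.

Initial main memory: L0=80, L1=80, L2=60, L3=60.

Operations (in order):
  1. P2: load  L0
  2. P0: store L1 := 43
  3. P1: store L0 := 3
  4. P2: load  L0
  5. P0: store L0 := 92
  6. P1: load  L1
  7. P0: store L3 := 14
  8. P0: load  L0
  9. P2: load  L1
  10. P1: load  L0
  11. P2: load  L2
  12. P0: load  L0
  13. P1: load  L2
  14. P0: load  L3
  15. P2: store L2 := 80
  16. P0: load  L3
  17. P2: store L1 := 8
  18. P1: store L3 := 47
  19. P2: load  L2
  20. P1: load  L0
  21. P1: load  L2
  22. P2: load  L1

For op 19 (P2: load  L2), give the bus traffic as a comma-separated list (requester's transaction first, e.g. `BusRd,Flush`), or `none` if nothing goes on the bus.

step 1: P2: load  L0  ⟶  IIE  (L0)  txn=BusRd  M[L0]=80
step 2: P0: store L1 := 43  ⟶  MII  (L1)  txn=BusRdX  M[L1]=80
step 3: P1: store L0 := 3  ⟶  IMI  (L0)  txn=BusRdX  M[L0]=80
step 4: P2: load  L0  ⟶  ISS  (L0)  txn=BusRd+Flush  M[L0]=3
step 5: P0: store L0 := 92  ⟶  MII  (L0)  txn=BusRdX  M[L0]=3
step 6: P1: load  L1  ⟶  SSI  (L1)  txn=BusRd+Flush  M[L1]=43
step 7: P0: store L3 := 14  ⟶  MII  (L3)  txn=BusRdX  M[L3]=60
step 8: P0: load  L0  ⟶  MII  (L0)  txn=∅  M[L0]=3
step 9: P2: load  L1  ⟶  SSS  (L1)  txn=BusRd  M[L1]=43
step 10: P1: load  L0  ⟶  SSI  (L0)  txn=BusRd+Flush  M[L0]=92
step 11: P2: load  L2  ⟶  IIE  (L2)  txn=BusRd  M[L2]=60
step 12: P0: load  L0  ⟶  SSI  (L0)  txn=∅  M[L0]=92
step 13: P1: load  L2  ⟶  ISS  (L2)  txn=BusRd  M[L2]=60
step 14: P0: load  L3  ⟶  MII  (L3)  txn=∅  M[L3]=60
step 15: P2: store L2 := 80  ⟶  IIM  (L2)  txn=BusUpgr  M[L2]=60
step 16: P0: load  L3  ⟶  MII  (L3)  txn=∅  M[L3]=60
step 17: P2: store L1 := 8  ⟶  IIM  (L1)  txn=BusUpgr  M[L1]=43
step 18: P1: store L3 := 47  ⟶  IMI  (L3)  txn=BusRdX+Flush  M[L3]=14
step 19: P2: load  L2  ⟶  IIM  (L2)  txn=∅  M[L2]=60
step 20: P1: load  L0  ⟶  SSI  (L0)  txn=∅  M[L0]=92
step 21: P1: load  L2  ⟶  ISS  (L2)  txn=BusRd+Flush  M[L2]=80
step 22: P2: load  L1  ⟶  IIM  (L1)  txn=∅  M[L1]=43

bus = none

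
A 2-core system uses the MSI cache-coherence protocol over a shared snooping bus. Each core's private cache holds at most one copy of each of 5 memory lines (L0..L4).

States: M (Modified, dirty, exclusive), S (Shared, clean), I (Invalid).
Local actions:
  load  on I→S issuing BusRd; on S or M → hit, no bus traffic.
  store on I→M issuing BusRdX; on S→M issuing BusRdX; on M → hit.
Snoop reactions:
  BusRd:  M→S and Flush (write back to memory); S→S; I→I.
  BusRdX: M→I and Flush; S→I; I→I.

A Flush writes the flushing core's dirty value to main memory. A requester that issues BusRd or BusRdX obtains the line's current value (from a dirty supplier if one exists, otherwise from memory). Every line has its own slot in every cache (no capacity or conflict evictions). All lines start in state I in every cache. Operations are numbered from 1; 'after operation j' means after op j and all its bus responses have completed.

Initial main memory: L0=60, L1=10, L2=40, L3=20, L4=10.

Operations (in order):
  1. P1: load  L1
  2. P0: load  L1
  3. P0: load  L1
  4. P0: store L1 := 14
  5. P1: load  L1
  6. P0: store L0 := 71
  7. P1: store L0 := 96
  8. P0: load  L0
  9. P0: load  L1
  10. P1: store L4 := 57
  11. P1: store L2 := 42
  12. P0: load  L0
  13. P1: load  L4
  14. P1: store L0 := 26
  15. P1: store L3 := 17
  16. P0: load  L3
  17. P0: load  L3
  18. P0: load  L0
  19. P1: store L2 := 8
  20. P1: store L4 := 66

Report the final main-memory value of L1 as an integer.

memory[L1] = 14

[1] P1: load  L1 | P0:I, P1:S(10) | bus: BusRd
[2] P0: load  L1 | P0:S(10), P1:S(10) | bus: BusRd
[3] P0: load  L1 | P0:S(10), P1:S(10) | bus: none
[4] P0: store L1 := 14 | P0:M(14), P1:I | bus: BusRdX
[5] P1: load  L1 | P0:S(14), P1:S(14) | bus: BusRd,Flush
[6] P0: store L0 := 71 | P0:M(71), P1:I | bus: BusRdX
[7] P1: store L0 := 96 | P0:I, P1:M(96) | bus: BusRdX,Flush
[8] P0: load  L0 | P0:S(96), P1:S(96) | bus: BusRd,Flush
[9] P0: load  L1 | P0:S(14), P1:S(14) | bus: none
[10] P1: store L4 := 57 | P0:I, P1:M(57) | bus: BusRdX
[11] P1: store L2 := 42 | P0:I, P1:M(42) | bus: BusRdX
[12] P0: load  L0 | P0:S(96), P1:S(96) | bus: none
[13] P1: load  L4 | P0:I, P1:M(57) | bus: none
[14] P1: store L0 := 26 | P0:I, P1:M(26) | bus: BusRdX
[15] P1: store L3 := 17 | P0:I, P1:M(17) | bus: BusRdX
[16] P0: load  L3 | P0:S(17), P1:S(17) | bus: BusRd,Flush
[17] P0: load  L3 | P0:S(17), P1:S(17) | bus: none
[18] P0: load  L0 | P0:S(26), P1:S(26) | bus: BusRd,Flush
[19] P1: store L2 := 8 | P0:I, P1:M(8) | bus: none
[20] P1: store L4 := 66 | P0:I, P1:M(66) | bus: none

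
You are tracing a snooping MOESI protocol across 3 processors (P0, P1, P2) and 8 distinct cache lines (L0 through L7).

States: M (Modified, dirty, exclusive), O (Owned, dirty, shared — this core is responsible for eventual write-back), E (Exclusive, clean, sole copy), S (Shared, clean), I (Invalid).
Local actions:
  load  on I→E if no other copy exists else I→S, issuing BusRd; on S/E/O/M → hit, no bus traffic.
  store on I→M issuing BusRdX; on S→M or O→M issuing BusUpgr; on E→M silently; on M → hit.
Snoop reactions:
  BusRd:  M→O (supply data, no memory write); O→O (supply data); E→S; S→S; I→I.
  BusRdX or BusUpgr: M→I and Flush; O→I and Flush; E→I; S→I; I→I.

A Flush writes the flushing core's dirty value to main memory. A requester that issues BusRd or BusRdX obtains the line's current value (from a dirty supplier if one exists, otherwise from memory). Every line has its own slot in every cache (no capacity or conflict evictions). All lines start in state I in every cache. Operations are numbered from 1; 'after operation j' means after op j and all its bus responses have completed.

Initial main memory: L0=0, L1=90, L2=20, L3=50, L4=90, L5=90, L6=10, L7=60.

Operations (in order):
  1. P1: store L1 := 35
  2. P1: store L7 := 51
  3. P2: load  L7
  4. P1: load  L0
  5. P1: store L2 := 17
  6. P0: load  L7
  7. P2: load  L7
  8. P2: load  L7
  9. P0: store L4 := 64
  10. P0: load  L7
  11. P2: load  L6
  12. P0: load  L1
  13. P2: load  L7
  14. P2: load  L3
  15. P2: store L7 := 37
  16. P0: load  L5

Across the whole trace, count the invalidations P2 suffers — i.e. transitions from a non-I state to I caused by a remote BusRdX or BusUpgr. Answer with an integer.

step 1: P1: store L1 := 35  ⟶  IMI  (L1)  txn=BusRdX  M[L1]=90
step 2: P1: store L7 := 51  ⟶  IMI  (L7)  txn=BusRdX  M[L7]=60
step 3: P2: load  L7  ⟶  IOS  (L7)  txn=BusRd  M[L7]=60
step 4: P1: load  L0  ⟶  IEI  (L0)  txn=BusRd  M[L0]=0
step 5: P1: store L2 := 17  ⟶  IMI  (L2)  txn=BusRdX  M[L2]=20
step 6: P0: load  L7  ⟶  SOS  (L7)  txn=BusRd  M[L7]=60
step 7: P2: load  L7  ⟶  SOS  (L7)  txn=∅  M[L7]=60
step 8: P2: load  L7  ⟶  SOS  (L7)  txn=∅  M[L7]=60
step 9: P0: store L4 := 64  ⟶  MII  (L4)  txn=BusRdX  M[L4]=90
step 10: P0: load  L7  ⟶  SOS  (L7)  txn=∅  M[L7]=60
step 11: P2: load  L6  ⟶  IIE  (L6)  txn=BusRd  M[L6]=10
step 12: P0: load  L1  ⟶  SOI  (L1)  txn=BusRd  M[L1]=90
step 13: P2: load  L7  ⟶  SOS  (L7)  txn=∅  M[L7]=60
step 14: P2: load  L3  ⟶  IIE  (L3)  txn=BusRd  M[L3]=50
step 15: P2: store L7 := 37  ⟶  IIM  (L7)  txn=BusUpgr+Flush  M[L7]=51
step 16: P0: load  L5  ⟶  EII  (L5)  txn=BusRd  M[L5]=90

invalidations = 0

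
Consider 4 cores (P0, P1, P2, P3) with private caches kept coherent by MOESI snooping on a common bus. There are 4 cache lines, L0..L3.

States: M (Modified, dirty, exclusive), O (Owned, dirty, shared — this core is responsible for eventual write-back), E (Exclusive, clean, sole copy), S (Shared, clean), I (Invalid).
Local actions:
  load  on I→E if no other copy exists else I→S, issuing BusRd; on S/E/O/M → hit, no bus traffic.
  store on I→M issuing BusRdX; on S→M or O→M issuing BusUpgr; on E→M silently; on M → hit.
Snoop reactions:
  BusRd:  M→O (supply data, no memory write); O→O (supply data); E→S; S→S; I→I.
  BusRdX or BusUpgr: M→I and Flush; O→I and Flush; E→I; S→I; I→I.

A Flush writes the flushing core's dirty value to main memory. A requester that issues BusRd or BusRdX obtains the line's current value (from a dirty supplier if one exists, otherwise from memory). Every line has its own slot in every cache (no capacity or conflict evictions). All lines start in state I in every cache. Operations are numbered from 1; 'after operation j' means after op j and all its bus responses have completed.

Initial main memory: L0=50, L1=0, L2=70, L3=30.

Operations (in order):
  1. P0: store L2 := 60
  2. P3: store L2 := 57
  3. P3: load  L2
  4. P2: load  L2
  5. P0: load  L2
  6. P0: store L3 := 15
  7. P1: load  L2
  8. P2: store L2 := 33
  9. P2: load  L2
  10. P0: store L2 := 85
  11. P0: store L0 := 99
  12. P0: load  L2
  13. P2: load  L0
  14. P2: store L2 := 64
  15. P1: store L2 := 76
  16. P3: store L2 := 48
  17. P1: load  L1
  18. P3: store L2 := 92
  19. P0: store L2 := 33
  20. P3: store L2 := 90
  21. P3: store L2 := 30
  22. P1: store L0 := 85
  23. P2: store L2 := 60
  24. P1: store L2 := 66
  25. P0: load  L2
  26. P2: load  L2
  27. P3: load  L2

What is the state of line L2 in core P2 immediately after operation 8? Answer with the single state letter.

  op1 P0: store L2 := 60 → M/I/I/I on L2; bus BusRdX; mem=70
  op2 P3: store L2 := 57 → I/I/I/M on L2; bus BusRdX Flush; mem=60
  op3 P3: load  L2 → I/I/I/M on L2; bus (none); mem=60
  op4 P2: load  L2 → I/I/S/O on L2; bus BusRd; mem=60
  op5 P0: load  L2 → S/I/S/O on L2; bus BusRd; mem=60
  op6 P0: store L3 := 15 → M/I/I/I on L3; bus BusRdX; mem=30
  op7 P1: load  L2 → S/S/S/O on L2; bus BusRd; mem=60
  op8 P2: store L2 := 33 → I/I/M/I on L2; bus BusUpgr Flush; mem=57
  op9 P2: load  L2 → I/I/M/I on L2; bus (none); mem=57
  op10 P0: store L2 := 85 → M/I/I/I on L2; bus BusRdX Flush; mem=33
  op11 P0: store L0 := 99 → M/I/I/I on L0; bus BusRdX; mem=50
  op12 P0: load  L2 → M/I/I/I on L2; bus (none); mem=33
  op13 P2: load  L0 → O/I/S/I on L0; bus BusRd; mem=50
  op14 P2: store L2 := 64 → I/I/M/I on L2; bus BusRdX Flush; mem=85
  op15 P1: store L2 := 76 → I/M/I/I on L2; bus BusRdX Flush; mem=64
  op16 P3: store L2 := 48 → I/I/I/M on L2; bus BusRdX Flush; mem=76
  op17 P1: load  L1 → I/E/I/I on L1; bus BusRd; mem=0
  op18 P3: store L2 := 92 → I/I/I/M on L2; bus (none); mem=76
  op19 P0: store L2 := 33 → M/I/I/I on L2; bus BusRdX Flush; mem=92
  op20 P3: store L2 := 90 → I/I/I/M on L2; bus BusRdX Flush; mem=33
  op21 P3: store L2 := 30 → I/I/I/M on L2; bus (none); mem=33
  op22 P1: store L0 := 85 → I/M/I/I on L0; bus BusRdX Flush; mem=99
  op23 P2: store L2 := 60 → I/I/M/I on L2; bus BusRdX Flush; mem=30
  op24 P1: store L2 := 66 → I/M/I/I on L2; bus BusRdX Flush; mem=60
  op25 P0: load  L2 → S/O/I/I on L2; bus BusRd; mem=60
  op26 P2: load  L2 → S/O/S/I on L2; bus BusRd; mem=60
  op27 P3: load  L2 → S/O/S/S on L2; bus BusRd; mem=60

state = M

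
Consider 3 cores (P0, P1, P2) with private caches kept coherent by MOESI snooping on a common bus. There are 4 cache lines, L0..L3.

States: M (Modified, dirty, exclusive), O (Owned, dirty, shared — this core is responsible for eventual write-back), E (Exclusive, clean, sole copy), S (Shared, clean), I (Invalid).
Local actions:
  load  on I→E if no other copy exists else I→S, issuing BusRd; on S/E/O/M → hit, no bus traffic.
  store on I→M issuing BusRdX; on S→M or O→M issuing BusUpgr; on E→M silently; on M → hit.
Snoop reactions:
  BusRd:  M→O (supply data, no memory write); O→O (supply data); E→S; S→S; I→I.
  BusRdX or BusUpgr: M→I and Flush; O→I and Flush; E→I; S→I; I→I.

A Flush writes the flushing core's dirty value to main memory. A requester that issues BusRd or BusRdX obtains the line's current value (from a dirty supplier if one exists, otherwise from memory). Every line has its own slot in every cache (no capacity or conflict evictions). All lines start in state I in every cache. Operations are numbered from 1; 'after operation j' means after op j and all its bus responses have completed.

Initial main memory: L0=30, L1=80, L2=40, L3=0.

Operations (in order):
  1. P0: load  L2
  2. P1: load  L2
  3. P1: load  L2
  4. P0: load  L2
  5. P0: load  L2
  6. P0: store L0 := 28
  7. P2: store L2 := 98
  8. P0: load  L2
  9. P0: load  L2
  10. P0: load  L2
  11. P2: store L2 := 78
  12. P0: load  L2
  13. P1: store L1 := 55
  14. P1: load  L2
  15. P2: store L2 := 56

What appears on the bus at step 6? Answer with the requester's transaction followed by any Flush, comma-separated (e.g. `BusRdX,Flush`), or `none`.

[1] P0: load  L2 | P0:E(40), P1:I, P2:I | bus: BusRd
[2] P1: load  L2 | P0:S(40), P1:S(40), P2:I | bus: BusRd
[3] P1: load  L2 | P0:S(40), P1:S(40), P2:I | bus: none
[4] P0: load  L2 | P0:S(40), P1:S(40), P2:I | bus: none
[5] P0: load  L2 | P0:S(40), P1:S(40), P2:I | bus: none
[6] P0: store L0 := 28 | P0:M(28), P1:I, P2:I | bus: BusRdX
[7] P2: store L2 := 98 | P0:I, P1:I, P2:M(98) | bus: BusRdX
[8] P0: load  L2 | P0:S(98), P1:I, P2:O(98) | bus: BusRd
[9] P0: load  L2 | P0:S(98), P1:I, P2:O(98) | bus: none
[10] P0: load  L2 | P0:S(98), P1:I, P2:O(98) | bus: none
[11] P2: store L2 := 78 | P0:I, P1:I, P2:M(78) | bus: BusUpgr
[12] P0: load  L2 | P0:S(78), P1:I, P2:O(78) | bus: BusRd
[13] P1: store L1 := 55 | P0:I, P1:M(55), P2:I | bus: BusRdX
[14] P1: load  L2 | P0:S(78), P1:S(78), P2:O(78) | bus: BusRd
[15] P2: store L2 := 56 | P0:I, P1:I, P2:M(56) | bus: BusUpgr

bus = BusRdX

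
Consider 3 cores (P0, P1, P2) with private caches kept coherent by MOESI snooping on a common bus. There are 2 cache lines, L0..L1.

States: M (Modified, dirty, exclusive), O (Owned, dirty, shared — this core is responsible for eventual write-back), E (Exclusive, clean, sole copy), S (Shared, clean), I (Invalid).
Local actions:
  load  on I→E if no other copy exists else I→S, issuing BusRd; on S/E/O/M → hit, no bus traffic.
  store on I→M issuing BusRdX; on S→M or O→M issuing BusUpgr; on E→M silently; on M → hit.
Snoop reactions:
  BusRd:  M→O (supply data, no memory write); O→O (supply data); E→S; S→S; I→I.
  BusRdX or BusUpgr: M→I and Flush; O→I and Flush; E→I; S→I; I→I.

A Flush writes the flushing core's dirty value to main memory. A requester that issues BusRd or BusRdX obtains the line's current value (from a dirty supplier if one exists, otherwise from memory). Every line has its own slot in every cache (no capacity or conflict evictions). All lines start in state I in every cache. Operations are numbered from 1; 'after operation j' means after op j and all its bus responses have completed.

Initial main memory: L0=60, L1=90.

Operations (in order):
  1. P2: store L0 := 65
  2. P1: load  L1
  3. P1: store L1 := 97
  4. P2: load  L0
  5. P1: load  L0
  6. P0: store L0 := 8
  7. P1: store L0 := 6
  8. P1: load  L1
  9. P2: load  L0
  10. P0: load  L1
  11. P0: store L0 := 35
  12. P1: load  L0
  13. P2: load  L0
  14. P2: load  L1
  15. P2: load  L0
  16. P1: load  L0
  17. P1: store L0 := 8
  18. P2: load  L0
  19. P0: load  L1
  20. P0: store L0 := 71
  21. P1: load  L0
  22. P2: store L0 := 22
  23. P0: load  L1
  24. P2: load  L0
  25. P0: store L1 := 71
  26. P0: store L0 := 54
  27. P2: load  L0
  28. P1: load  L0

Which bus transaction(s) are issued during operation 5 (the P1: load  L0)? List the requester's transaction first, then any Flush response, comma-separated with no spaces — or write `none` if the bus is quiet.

[1] P2: store L0 := 65 | P0:I, P1:I, P2:M(65) | bus: BusRdX
[2] P1: load  L1 | P0:I, P1:E(90), P2:I | bus: BusRd
[3] P1: store L1 := 97 | P0:I, P1:M(97), P2:I | bus: none
[4] P2: load  L0 | P0:I, P1:I, P2:M(65) | bus: none
[5] P1: load  L0 | P0:I, P1:S(65), P2:O(65) | bus: BusRd
[6] P0: store L0 := 8 | P0:M(8), P1:I, P2:I | bus: BusRdX,Flush
[7] P1: store L0 := 6 | P0:I, P1:M(6), P2:I | bus: BusRdX,Flush
[8] P1: load  L1 | P0:I, P1:M(97), P2:I | bus: none
[9] P2: load  L0 | P0:I, P1:O(6), P2:S(6) | bus: BusRd
[10] P0: load  L1 | P0:S(97), P1:O(97), P2:I | bus: BusRd
[11] P0: store L0 := 35 | P0:M(35), P1:I, P2:I | bus: BusRdX,Flush
[12] P1: load  L0 | P0:O(35), P1:S(35), P2:I | bus: BusRd
[13] P2: load  L0 | P0:O(35), P1:S(35), P2:S(35) | bus: BusRd
[14] P2: load  L1 | P0:S(97), P1:O(97), P2:S(97) | bus: BusRd
[15] P2: load  L0 | P0:O(35), P1:S(35), P2:S(35) | bus: none
[16] P1: load  L0 | P0:O(35), P1:S(35), P2:S(35) | bus: none
[17] P1: store L0 := 8 | P0:I, P1:M(8), P2:I | bus: BusUpgr,Flush
[18] P2: load  L0 | P0:I, P1:O(8), P2:S(8) | bus: BusRd
[19] P0: load  L1 | P0:S(97), P1:O(97), P2:S(97) | bus: none
[20] P0: store L0 := 71 | P0:M(71), P1:I, P2:I | bus: BusRdX,Flush
[21] P1: load  L0 | P0:O(71), P1:S(71), P2:I | bus: BusRd
[22] P2: store L0 := 22 | P0:I, P1:I, P2:M(22) | bus: BusRdX,Flush
[23] P0: load  L1 | P0:S(97), P1:O(97), P2:S(97) | bus: none
[24] P2: load  L0 | P0:I, P1:I, P2:M(22) | bus: none
[25] P0: store L1 := 71 | P0:M(71), P1:I, P2:I | bus: BusUpgr,Flush
[26] P0: store L0 := 54 | P0:M(54), P1:I, P2:I | bus: BusRdX,Flush
[27] P2: load  L0 | P0:O(54), P1:I, P2:S(54) | bus: BusRd
[28] P1: load  L0 | P0:O(54), P1:S(54), P2:S(54) | bus: BusRd

bus = BusRd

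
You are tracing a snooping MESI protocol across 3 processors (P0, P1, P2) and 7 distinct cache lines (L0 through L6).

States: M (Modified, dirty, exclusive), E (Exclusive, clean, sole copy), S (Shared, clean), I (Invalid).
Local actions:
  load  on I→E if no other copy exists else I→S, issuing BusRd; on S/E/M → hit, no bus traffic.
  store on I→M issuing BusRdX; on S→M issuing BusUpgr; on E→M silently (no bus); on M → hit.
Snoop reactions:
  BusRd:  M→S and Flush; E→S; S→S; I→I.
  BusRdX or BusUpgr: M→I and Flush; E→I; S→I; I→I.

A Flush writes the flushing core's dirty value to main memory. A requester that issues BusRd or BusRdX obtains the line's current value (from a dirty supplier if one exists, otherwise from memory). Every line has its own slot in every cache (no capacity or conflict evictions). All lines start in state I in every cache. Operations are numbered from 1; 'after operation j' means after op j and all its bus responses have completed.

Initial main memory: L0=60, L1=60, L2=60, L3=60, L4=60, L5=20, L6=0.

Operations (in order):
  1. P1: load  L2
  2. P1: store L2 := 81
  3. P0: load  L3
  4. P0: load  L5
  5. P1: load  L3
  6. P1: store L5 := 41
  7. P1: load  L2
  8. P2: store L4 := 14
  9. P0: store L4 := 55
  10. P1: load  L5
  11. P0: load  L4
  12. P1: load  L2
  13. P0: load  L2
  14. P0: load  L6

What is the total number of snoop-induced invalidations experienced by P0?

  op1 P1: load  L2 → I/E/I on L2; bus BusRd; mem=60
  op2 P1: store L2 := 81 → I/M/I on L2; bus (none); mem=60
  op3 P0: load  L3 → E/I/I on L3; bus BusRd; mem=60
  op4 P0: load  L5 → E/I/I on L5; bus BusRd; mem=20
  op5 P1: load  L3 → S/S/I on L3; bus BusRd; mem=60
  op6 P1: store L5 := 41 → I/M/I on L5; bus BusRdX; mem=20
  op7 P1: load  L2 → I/M/I on L2; bus (none); mem=60
  op8 P2: store L4 := 14 → I/I/M on L4; bus BusRdX; mem=60
  op9 P0: store L4 := 55 → M/I/I on L4; bus BusRdX Flush; mem=14
  op10 P1: load  L5 → I/M/I on L5; bus (none); mem=20
  op11 P0: load  L4 → M/I/I on L4; bus (none); mem=14
  op12 P1: load  L2 → I/M/I on L2; bus (none); mem=60
  op13 P0: load  L2 → S/S/I on L2; bus BusRd Flush; mem=81
  op14 P0: load  L6 → E/I/I on L6; bus BusRd; mem=0

invalidations = 1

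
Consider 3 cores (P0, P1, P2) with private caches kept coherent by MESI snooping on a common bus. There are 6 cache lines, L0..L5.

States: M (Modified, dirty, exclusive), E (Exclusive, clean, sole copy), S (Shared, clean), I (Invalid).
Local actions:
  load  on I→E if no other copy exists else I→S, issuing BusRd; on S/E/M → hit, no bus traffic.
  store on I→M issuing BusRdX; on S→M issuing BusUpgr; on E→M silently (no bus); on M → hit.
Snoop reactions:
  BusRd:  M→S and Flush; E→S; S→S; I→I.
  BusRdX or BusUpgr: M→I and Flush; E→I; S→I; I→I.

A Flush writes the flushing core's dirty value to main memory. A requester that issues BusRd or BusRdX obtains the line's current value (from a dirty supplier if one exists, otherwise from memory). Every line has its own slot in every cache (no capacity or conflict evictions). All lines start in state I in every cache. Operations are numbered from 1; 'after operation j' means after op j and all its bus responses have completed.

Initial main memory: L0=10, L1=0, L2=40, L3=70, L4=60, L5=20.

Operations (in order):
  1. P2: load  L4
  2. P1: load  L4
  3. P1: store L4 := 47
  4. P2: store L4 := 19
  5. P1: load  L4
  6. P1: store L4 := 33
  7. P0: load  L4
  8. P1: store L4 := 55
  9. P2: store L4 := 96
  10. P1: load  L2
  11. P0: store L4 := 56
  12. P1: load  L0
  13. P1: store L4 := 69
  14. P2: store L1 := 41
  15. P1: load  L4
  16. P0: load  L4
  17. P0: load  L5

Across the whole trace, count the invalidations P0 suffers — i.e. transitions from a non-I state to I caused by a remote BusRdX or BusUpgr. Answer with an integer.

invalidations = 2

[1] P2: load  L4 | P0:I, P1:I, P2:E(60) | bus: BusRd
[2] P1: load  L4 | P0:I, P1:S(60), P2:S(60) | bus: BusRd
[3] P1: store L4 := 47 | P0:I, P1:M(47), P2:I | bus: BusUpgr
[4] P2: store L4 := 19 | P0:I, P1:I, P2:M(19) | bus: BusRdX,Flush
[5] P1: load  L4 | P0:I, P1:S(19), P2:S(19) | bus: BusRd,Flush
[6] P1: store L4 := 33 | P0:I, P1:M(33), P2:I | bus: BusUpgr
[7] P0: load  L4 | P0:S(33), P1:S(33), P2:I | bus: BusRd,Flush
[8] P1: store L4 := 55 | P0:I, P1:M(55), P2:I | bus: BusUpgr
[9] P2: store L4 := 96 | P0:I, P1:I, P2:M(96) | bus: BusRdX,Flush
[10] P1: load  L2 | P0:I, P1:E(40), P2:I | bus: BusRd
[11] P0: store L4 := 56 | P0:M(56), P1:I, P2:I | bus: BusRdX,Flush
[12] P1: load  L0 | P0:I, P1:E(10), P2:I | bus: BusRd
[13] P1: store L4 := 69 | P0:I, P1:M(69), P2:I | bus: BusRdX,Flush
[14] P2: store L1 := 41 | P0:I, P1:I, P2:M(41) | bus: BusRdX
[15] P1: load  L4 | P0:I, P1:M(69), P2:I | bus: none
[16] P0: load  L4 | P0:S(69), P1:S(69), P2:I | bus: BusRd,Flush
[17] P0: load  L5 | P0:E(20), P1:I, P2:I | bus: BusRd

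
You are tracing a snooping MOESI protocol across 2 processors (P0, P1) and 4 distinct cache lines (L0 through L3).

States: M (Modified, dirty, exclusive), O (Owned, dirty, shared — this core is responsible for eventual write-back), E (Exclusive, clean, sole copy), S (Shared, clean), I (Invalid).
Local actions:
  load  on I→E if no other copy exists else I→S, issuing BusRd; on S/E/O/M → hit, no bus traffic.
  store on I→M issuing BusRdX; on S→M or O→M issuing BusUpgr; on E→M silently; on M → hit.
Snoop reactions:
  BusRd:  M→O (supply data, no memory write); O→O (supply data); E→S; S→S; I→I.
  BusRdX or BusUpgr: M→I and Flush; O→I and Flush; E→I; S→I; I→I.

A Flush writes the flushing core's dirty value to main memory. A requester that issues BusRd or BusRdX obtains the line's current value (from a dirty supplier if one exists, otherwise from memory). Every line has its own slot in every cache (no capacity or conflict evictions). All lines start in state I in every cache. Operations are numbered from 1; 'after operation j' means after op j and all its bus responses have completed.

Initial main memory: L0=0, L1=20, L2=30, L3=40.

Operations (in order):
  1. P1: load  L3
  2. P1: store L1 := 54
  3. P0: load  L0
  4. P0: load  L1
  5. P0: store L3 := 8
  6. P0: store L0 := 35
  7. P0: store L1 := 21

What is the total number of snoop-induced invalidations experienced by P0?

invalidations = 0

1. P1: load  L3  bus=[BusRd]  L3: P0=I P1=E  mem[L3]=40
2. P1: store L1 := 54  bus=[BusRdX]  L1: P0=I P1=M  mem[L1]=20
3. P0: load  L0  bus=[BusRd]  L0: P0=E P1=I  mem[L0]=0
4. P0: load  L1  bus=[BusRd]  L1: P0=S P1=O  mem[L1]=20
5. P0: store L3 := 8  bus=[BusRdX]  L3: P0=M P1=I  mem[L3]=40
6. P0: store L0 := 35  bus=[-]  L0: P0=M P1=I  mem[L0]=0
7. P0: store L1 := 21  bus=[BusUpgr,Flush]  L1: P0=M P1=I  mem[L1]=54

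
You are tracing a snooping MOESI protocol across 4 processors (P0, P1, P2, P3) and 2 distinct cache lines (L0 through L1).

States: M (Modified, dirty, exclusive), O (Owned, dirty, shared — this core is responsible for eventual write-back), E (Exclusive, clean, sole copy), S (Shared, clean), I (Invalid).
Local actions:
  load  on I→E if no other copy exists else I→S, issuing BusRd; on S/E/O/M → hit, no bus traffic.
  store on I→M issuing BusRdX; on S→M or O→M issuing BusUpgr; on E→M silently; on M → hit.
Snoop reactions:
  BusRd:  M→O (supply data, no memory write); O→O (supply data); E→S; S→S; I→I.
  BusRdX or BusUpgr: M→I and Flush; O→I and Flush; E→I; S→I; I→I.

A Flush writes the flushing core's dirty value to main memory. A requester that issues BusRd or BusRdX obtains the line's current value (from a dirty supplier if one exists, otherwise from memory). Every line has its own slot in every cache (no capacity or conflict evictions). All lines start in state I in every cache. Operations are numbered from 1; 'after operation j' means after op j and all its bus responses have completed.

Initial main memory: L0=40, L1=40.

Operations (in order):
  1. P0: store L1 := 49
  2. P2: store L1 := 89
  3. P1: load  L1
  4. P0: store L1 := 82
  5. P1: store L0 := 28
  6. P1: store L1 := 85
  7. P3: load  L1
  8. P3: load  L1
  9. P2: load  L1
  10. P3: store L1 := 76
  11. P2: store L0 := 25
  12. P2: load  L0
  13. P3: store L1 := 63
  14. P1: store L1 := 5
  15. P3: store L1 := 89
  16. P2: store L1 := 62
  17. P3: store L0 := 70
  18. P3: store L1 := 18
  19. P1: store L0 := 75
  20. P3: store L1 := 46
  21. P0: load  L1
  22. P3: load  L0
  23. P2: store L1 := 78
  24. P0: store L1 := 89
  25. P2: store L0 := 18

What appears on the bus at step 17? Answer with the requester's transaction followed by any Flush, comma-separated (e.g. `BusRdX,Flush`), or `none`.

step 1: P0: store L1 := 49  ⟶  MIII  (L1)  txn=BusRdX  M[L1]=40
step 2: P2: store L1 := 89  ⟶  IIMI  (L1)  txn=BusRdX+Flush  M[L1]=49
step 3: P1: load  L1  ⟶  ISOI  (L1)  txn=BusRd  M[L1]=49
step 4: P0: store L1 := 82  ⟶  MIII  (L1)  txn=BusRdX+Flush  M[L1]=89
step 5: P1: store L0 := 28  ⟶  IMII  (L0)  txn=BusRdX  M[L0]=40
step 6: P1: store L1 := 85  ⟶  IMII  (L1)  txn=BusRdX+Flush  M[L1]=82
step 7: P3: load  L1  ⟶  IOIS  (L1)  txn=BusRd  M[L1]=82
step 8: P3: load  L1  ⟶  IOIS  (L1)  txn=∅  M[L1]=82
step 9: P2: load  L1  ⟶  IOSS  (L1)  txn=BusRd  M[L1]=82
step 10: P3: store L1 := 76  ⟶  IIIM  (L1)  txn=BusUpgr+Flush  M[L1]=85
step 11: P2: store L0 := 25  ⟶  IIMI  (L0)  txn=BusRdX+Flush  M[L0]=28
step 12: P2: load  L0  ⟶  IIMI  (L0)  txn=∅  M[L0]=28
step 13: P3: store L1 := 63  ⟶  IIIM  (L1)  txn=∅  M[L1]=85
step 14: P1: store L1 := 5  ⟶  IMII  (L1)  txn=BusRdX+Flush  M[L1]=63
step 15: P3: store L1 := 89  ⟶  IIIM  (L1)  txn=BusRdX+Flush  M[L1]=5
step 16: P2: store L1 := 62  ⟶  IIMI  (L1)  txn=BusRdX+Flush  M[L1]=89
step 17: P3: store L0 := 70  ⟶  IIIM  (L0)  txn=BusRdX+Flush  M[L0]=25
step 18: P3: store L1 := 18  ⟶  IIIM  (L1)  txn=BusRdX+Flush  M[L1]=62
step 19: P1: store L0 := 75  ⟶  IMII  (L0)  txn=BusRdX+Flush  M[L0]=70
step 20: P3: store L1 := 46  ⟶  IIIM  (L1)  txn=∅  M[L1]=62
step 21: P0: load  L1  ⟶  SIIO  (L1)  txn=BusRd  M[L1]=62
step 22: P3: load  L0  ⟶  IOIS  (L0)  txn=BusRd  M[L0]=70
step 23: P2: store L1 := 78  ⟶  IIMI  (L1)  txn=BusRdX+Flush  M[L1]=46
step 24: P0: store L1 := 89  ⟶  MIII  (L1)  txn=BusRdX+Flush  M[L1]=78
step 25: P2: store L0 := 18  ⟶  IIMI  (L0)  txn=BusRdX+Flush  M[L0]=75

bus = BusRdX,Flush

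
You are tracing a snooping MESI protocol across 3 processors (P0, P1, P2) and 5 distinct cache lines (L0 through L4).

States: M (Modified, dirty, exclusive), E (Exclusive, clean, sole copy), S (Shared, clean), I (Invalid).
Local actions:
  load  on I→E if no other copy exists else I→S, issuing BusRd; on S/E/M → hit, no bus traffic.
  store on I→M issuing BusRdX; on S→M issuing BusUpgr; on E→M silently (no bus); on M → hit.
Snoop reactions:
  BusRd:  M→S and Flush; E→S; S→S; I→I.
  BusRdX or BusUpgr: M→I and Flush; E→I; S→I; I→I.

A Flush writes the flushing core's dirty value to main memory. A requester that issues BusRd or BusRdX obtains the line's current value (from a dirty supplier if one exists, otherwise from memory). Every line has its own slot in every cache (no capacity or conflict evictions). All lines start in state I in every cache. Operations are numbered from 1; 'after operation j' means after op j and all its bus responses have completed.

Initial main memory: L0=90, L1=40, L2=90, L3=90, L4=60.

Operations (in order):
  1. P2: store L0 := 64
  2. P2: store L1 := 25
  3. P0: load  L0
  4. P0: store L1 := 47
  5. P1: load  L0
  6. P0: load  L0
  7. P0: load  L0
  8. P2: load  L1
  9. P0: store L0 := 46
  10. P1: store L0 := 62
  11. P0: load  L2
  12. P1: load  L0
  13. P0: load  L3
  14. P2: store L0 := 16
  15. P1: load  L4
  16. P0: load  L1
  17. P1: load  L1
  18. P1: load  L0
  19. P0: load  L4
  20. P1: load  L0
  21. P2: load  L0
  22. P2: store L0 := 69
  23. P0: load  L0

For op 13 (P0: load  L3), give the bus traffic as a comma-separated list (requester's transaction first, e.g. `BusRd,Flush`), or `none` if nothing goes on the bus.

[1] P2: store L0 := 64 | P0:I, P1:I, P2:M(64) | bus: BusRdX
[2] P2: store L1 := 25 | P0:I, P1:I, P2:M(25) | bus: BusRdX
[3] P0: load  L0 | P0:S(64), P1:I, P2:S(64) | bus: BusRd,Flush
[4] P0: store L1 := 47 | P0:M(47), P1:I, P2:I | bus: BusRdX,Flush
[5] P1: load  L0 | P0:S(64), P1:S(64), P2:S(64) | bus: BusRd
[6] P0: load  L0 | P0:S(64), P1:S(64), P2:S(64) | bus: none
[7] P0: load  L0 | P0:S(64), P1:S(64), P2:S(64) | bus: none
[8] P2: load  L1 | P0:S(47), P1:I, P2:S(47) | bus: BusRd,Flush
[9] P0: store L0 := 46 | P0:M(46), P1:I, P2:I | bus: BusUpgr
[10] P1: store L0 := 62 | P0:I, P1:M(62), P2:I | bus: BusRdX,Flush
[11] P0: load  L2 | P0:E(90), P1:I, P2:I | bus: BusRd
[12] P1: load  L0 | P0:I, P1:M(62), P2:I | bus: none
[13] P0: load  L3 | P0:E(90), P1:I, P2:I | bus: BusRd
[14] P2: store L0 := 16 | P0:I, P1:I, P2:M(16) | bus: BusRdX,Flush
[15] P1: load  L4 | P0:I, P1:E(60), P2:I | bus: BusRd
[16] P0: load  L1 | P0:S(47), P1:I, P2:S(47) | bus: none
[17] P1: load  L1 | P0:S(47), P1:S(47), P2:S(47) | bus: BusRd
[18] P1: load  L0 | P0:I, P1:S(16), P2:S(16) | bus: BusRd,Flush
[19] P0: load  L4 | P0:S(60), P1:S(60), P2:I | bus: BusRd
[20] P1: load  L0 | P0:I, P1:S(16), P2:S(16) | bus: none
[21] P2: load  L0 | P0:I, P1:S(16), P2:S(16) | bus: none
[22] P2: store L0 := 69 | P0:I, P1:I, P2:M(69) | bus: BusUpgr
[23] P0: load  L0 | P0:S(69), P1:I, P2:S(69) | bus: BusRd,Flush

bus = BusRd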